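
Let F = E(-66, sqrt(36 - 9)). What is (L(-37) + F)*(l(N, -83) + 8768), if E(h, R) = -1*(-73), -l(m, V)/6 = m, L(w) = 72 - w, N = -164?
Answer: 1774864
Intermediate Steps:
l(m, V) = -6*m
E(h, R) = 73
F = 73
(L(-37) + F)*(l(N, -83) + 8768) = ((72 - 1*(-37)) + 73)*(-6*(-164) + 8768) = ((72 + 37) + 73)*(984 + 8768) = (109 + 73)*9752 = 182*9752 = 1774864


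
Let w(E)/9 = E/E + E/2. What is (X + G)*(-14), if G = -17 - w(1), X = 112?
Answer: -1141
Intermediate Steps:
w(E) = 9 + 9*E/2 (w(E) = 9*(E/E + E/2) = 9*(1 + E*(½)) = 9*(1 + E/2) = 9 + 9*E/2)
G = -61/2 (G = -17 - (9 + (9/2)*1) = -17 - (9 + 9/2) = -17 - 1*27/2 = -17 - 27/2 = -61/2 ≈ -30.500)
(X + G)*(-14) = (112 - 61/2)*(-14) = (163/2)*(-14) = -1141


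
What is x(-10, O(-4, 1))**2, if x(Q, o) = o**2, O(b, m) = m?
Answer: 1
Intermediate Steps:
x(-10, O(-4, 1))**2 = (1**2)**2 = 1**2 = 1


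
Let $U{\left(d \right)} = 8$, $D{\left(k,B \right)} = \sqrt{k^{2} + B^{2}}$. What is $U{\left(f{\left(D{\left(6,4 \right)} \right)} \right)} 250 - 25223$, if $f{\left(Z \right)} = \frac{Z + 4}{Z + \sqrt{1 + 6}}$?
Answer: $-23223$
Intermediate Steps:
$D{\left(k,B \right)} = \sqrt{B^{2} + k^{2}}$
$f{\left(Z \right)} = \frac{4 + Z}{Z + \sqrt{7}}$
$U{\left(f{\left(D{\left(6,4 \right)} \right)} \right)} 250 - 25223 = 8 \cdot 250 - 25223 = 2000 - 25223 = -23223$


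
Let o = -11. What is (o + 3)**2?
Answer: 64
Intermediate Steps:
(o + 3)**2 = (-11 + 3)**2 = (-8)**2 = 64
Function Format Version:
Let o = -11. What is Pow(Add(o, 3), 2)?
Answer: 64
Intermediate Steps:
Pow(Add(o, 3), 2) = Pow(Add(-11, 3), 2) = Pow(-8, 2) = 64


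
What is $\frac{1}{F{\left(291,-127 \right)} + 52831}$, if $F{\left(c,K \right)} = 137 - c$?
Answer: $\frac{1}{52677} \approx 1.8984 \cdot 10^{-5}$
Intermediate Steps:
$\frac{1}{F{\left(291,-127 \right)} + 52831} = \frac{1}{\left(137 - 291\right) + 52831} = \frac{1}{-154 + 52831} = \frac{1}{52677}$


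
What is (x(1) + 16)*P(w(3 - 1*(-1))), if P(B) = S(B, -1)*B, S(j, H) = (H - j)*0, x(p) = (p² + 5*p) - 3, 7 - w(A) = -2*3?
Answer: 0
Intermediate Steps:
w(A) = 13 (w(A) = 7 - (-2)*3 = 7 - 1*(-6) = 7 + 6 = 13)
x(p) = -3 + p² + 5*p
S(j, H) = 0
P(B) = 0 (P(B) = 0*B = 0)
(x(1) + 16)*P(w(3 - 1*(-1))) = ((-3 + 1² + 5*1) + 16)*0 = ((-3 + 1 + 5) + 16)*0 = (3 + 16)*0 = 19*0 = 0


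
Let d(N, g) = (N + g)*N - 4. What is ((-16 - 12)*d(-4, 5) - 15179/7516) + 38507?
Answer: 291087017/7516 ≈ 38729.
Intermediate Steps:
d(N, g) = -4 + N*(N + g) (d(N, g) = N*(N + g) - 4 = -4 + N*(N + g))
((-16 - 12)*d(-4, 5) - 15179/7516) + 38507 = ((-16 - 12)*(-4 + (-4)² - 4*5) - 15179/7516) + 38507 = (-28*(-4 + 16 - 20) - 15179/7516) + 38507 = (-28*(-8) - 1*15179/7516) + 38507 = (224 - 15179/7516) + 38507 = 1668405/7516 + 38507 = 291087017/7516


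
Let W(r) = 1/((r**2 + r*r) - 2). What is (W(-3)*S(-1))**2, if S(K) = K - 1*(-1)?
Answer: 0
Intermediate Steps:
S(K) = 1 + K (S(K) = K + 1 = 1 + K)
W(r) = 1/(-2 + 2*r**2) (W(r) = 1/((r**2 + r**2) - 2) = 1/(2*r**2 - 2) = 1/(-2 + 2*r**2))
(W(-3)*S(-1))**2 = ((1/(2*(-1 + (-3)**2)))*(1 - 1))**2 = ((1/(2*(-1 + 9)))*0)**2 = (((1/2)/8)*0)**2 = (((1/2)*(1/8))*0)**2 = ((1/16)*0)**2 = 0**2 = 0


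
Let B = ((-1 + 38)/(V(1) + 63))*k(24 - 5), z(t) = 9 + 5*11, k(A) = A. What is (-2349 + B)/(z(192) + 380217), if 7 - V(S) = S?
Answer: -161378/26239389 ≈ -0.0061502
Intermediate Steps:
V(S) = 7 - S
z(t) = 64 (z(t) = 9 + 55 = 64)
B = 703/69 (B = ((-1 + 38)/((7 - 1*1) + 63))*(24 - 5) = (37/((7 - 1) + 63))*19 = (37/(6 + 63))*19 = (37/69)*19 = 703/69 ≈ 10.188)
(-2349 + B)/(z(192) + 380217) = (-2349 + 703/69)/(64 + 380217) = -161378/69/380281 = -161378/69*1/380281 = -161378/26239389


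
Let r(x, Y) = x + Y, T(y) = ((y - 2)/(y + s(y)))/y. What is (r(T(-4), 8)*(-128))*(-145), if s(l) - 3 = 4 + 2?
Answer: 154048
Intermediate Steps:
s(l) = 9 (s(l) = 3 + (4 + 2) = 3 + 6 = 9)
T(y) = (-2 + y)/(y*(9 + y)) (T(y) = ((y - 2)/(y + 9))/y = ((-2 + y)/(9 + y))/y = (-2 + y)/(y*(9 + y)))
r(x, Y) = Y + x
(r(T(-4), 8)*(-128))*(-145) = ((8 + (-2 - 4)/((-4)*(9 - 4)))*(-128))*(-145) = ((8 - 1/4*(-6)/5)*(-128))*(-145) = ((8 - 1/4*1/5*(-6))*(-128))*(-145) = ((8 + 3/10)*(-128))*(-145) = ((83/10)*(-128))*(-145) = -5312/5*(-145) = 154048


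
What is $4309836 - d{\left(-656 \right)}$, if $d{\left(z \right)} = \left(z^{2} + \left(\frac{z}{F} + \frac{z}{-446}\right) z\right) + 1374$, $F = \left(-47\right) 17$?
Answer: $\frac{691260740462}{178177} \approx 3.8796 \cdot 10^{6}$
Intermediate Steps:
$F = -799$
$d{\left(z \right)} = 1374 + \frac{355109 z^{2}}{356354}$ ($d{\left(z \right)} = \left(z^{2} + \left(\frac{z}{-799} + \frac{z}{-446}\right) z\right) + 1374 = \left(z^{2} + \left(z \left(- \frac{1}{799}\right) + z \left(- \frac{1}{446}\right)\right) z\right) + 1374 = \left(z^{2} + \left(- \frac{z}{799} - \frac{z}{446}\right) z\right) + 1374 = \left(z^{2} + - \frac{1245 z}{356354} z\right) + 1374 = \left(z^{2} - \frac{1245 z^{2}}{356354}\right) + 1374 = \frac{355109 z^{2}}{356354} + 1374 = 1374 + \frac{355109 z^{2}}{356354}$)
$4309836 - d{\left(-656 \right)} = 4309836 - \left(1374 + \frac{355109 \left(-656\right)^{2}}{356354}\right) = 4309836 - \left(1374 + \frac{355109}{356354} \cdot 430336\right) = 4309836 - \left(1374 + \frac{76408093312}{178177}\right) = 4309836 - \frac{76652908510}{178177} = \frac{691260740462}{178177}$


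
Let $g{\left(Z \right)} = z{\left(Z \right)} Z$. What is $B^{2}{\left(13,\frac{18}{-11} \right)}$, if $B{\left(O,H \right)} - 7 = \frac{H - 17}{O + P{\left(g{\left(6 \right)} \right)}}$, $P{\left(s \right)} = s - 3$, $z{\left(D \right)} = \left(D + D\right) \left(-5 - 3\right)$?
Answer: $\frac{1917301369}{38763076} \approx 49.462$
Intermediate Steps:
$z{\left(D \right)} = - 16 D$ ($z{\left(D \right)} = 2 D \left(-8\right) = - 16 D$)
$g{\left(Z \right)} = - 16 Z^{2}$ ($g{\left(Z \right)} = - 16 Z Z = - 16 Z^{2}$)
$P{\left(s \right)} = -3 + s$
$B{\left(O,H \right)} = 7 + \frac{-17 + H}{-579 + O}$ ($B{\left(O,H \right)} = 7 + \frac{H - 17}{O - \left(3 + 16 \cdot 6^{2}\right)} = 7 + \frac{-17 + H}{O - 579} = 7 + \frac{-17 + H}{-579 + O}$)
$B^{2}{\left(13,\frac{18}{-11} \right)} = \left(\frac{-4070 + \frac{18}{-11} + 7 \cdot 13}{-579 + 13}\right)^{2} = \left(\frac{-4070 + 18 \left(- \frac{1}{11}\right) + 91}{-566}\right)^{2} = \left(- \frac{-4070 - \frac{18}{11} + 91}{566}\right)^{2} = \left(\left(- \frac{1}{566}\right) \left(- \frac{43787}{11}\right)\right)^{2} = \left(\frac{43787}{6226}\right)^{2} = \frac{1917301369}{38763076}$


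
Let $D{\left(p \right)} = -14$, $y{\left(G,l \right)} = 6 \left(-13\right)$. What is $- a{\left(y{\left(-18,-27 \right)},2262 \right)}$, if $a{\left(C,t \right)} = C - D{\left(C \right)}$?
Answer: $64$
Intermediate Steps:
$y{\left(G,l \right)} = -78$
$a{\left(C,t \right)} = 14 + C$ ($a{\left(C,t \right)} = C - -14 = C + 14 = 14 + C$)
$- a{\left(y{\left(-18,-27 \right)},2262 \right)} = - (14 - 78) = \left(-1\right) \left(-64\right) = 64$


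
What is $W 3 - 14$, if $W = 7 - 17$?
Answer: $-44$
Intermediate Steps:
$W = -10$
$W 3 - 14 = \left(-10\right) 3 - 14 = -30 - 14 = -44$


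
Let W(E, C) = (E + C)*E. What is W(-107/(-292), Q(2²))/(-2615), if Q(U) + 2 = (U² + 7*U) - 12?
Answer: -948769/222965360 ≈ -0.0042552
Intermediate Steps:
Q(U) = -14 + U² + 7*U (Q(U) = -2 + ((U² + 7*U) - 12) = -2 + (-12 + U² + 7*U) = -14 + U² + 7*U)
W(E, C) = E*(C + E) (W(E, C) = (C + E)*E = E*(C + E))
W(-107/(-292), Q(2²))/(-2615) = ((-107/(-292))*((-14 + (2²)² + 7*2²) - 107/(-292)))/(-2615) = ((-107*(-1/292))*((-14 + 4² + 7*4) - 107*(-1/292)))*(-1/2615) = (107*((-14 + 16 + 28) + 107/292)/292)*(-1/2615) = (107*(30 + 107/292)/292)*(-1/2615) = ((107/292)*(8867/292))*(-1/2615) = (948769/85264)*(-1/2615) = -948769/222965360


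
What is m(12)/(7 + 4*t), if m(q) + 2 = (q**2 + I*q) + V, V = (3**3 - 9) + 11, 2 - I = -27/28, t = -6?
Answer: -1446/119 ≈ -12.151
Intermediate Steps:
I = 83/28 (I = 2 - (-27)/28 = 2 - 1*(-27/28) = 2 + 27/28 = 83/28 ≈ 2.9643)
V = 29 (V = (27 - 9) + 11 = 18 + 11 = 29)
m(q) = 27 + q**2 + 83*q/28 (m(q) = -2 + ((q**2 + 83*q/28) + 29) = -2 + (29 + q**2 + 83*q/28) = 27 + q**2 + 83*q/28)
m(12)/(7 + 4*t) = (27 + 12**2 + (83/28)*12)/(7 + 4*(-6)) = (27 + 144 + 249/7)/(7 - 24) = (1446/7)/(-17) = (1446/7)*(-1/17) = -1446/119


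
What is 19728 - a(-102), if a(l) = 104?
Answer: 19624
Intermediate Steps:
19728 - a(-102) = 19728 - 1*104 = 19728 - 104 = 19624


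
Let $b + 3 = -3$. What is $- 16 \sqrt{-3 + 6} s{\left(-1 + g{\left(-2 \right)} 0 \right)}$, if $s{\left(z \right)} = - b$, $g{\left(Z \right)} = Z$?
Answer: $- 96 \sqrt{3} \approx -166.28$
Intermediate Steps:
$b = -6$ ($b = -3 - 3 = -6$)
$s{\left(z \right)} = 6$ ($s{\left(z \right)} = \left(-1\right) \left(-6\right) = 6$)
$- 16 \sqrt{-3 + 6} s{\left(-1 + g{\left(-2 \right)} 0 \right)} = - 16 \sqrt{-3 + 6} \cdot 6 = - 16 \sqrt{3} \cdot 6 = - 96 \sqrt{3}$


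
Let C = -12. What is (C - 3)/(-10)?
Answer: 3/2 ≈ 1.5000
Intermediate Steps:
(C - 3)/(-10) = (-12 - 3)/(-10) = -⅒*(-15) = 3/2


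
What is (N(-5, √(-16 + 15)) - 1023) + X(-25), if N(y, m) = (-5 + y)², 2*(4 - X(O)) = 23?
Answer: -1861/2 ≈ -930.50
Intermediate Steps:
X(O) = -15/2 (X(O) = 4 - ½*23 = 4 - 23/2 = -15/2)
(N(-5, √(-16 + 15)) - 1023) + X(-25) = ((-5 - 5)² - 1023) - 15/2 = ((-10)² - 1023) - 15/2 = (100 - 1023) - 15/2 = -923 - 15/2 = -1861/2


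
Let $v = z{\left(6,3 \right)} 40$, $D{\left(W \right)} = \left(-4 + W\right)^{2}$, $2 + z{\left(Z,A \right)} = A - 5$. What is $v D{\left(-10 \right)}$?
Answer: $-31360$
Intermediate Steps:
$z{\left(Z,A \right)} = -7 + A$ ($z{\left(Z,A \right)} = -2 + \left(A - 5\right) = -2 + \left(-5 + A\right) = -7 + A$)
$v = -160$ ($v = \left(-7 + 3\right) 40 = \left(-4\right) 40 = -160$)
$v D{\left(-10 \right)} = - 160 \left(-4 - 10\right)^{2} = - 160 \left(-14\right)^{2} = \left(-160\right) 196 = -31360$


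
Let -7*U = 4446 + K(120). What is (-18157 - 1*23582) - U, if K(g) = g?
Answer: -287607/7 ≈ -41087.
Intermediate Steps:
U = -4566/7 (U = -(4446 + 120)/7 = -⅐*4566 = -4566/7 ≈ -652.29)
(-18157 - 1*23582) - U = (-18157 - 1*23582) - 1*(-4566/7) = (-18157 - 23582) + 4566/7 = -41739 + 4566/7 = -287607/7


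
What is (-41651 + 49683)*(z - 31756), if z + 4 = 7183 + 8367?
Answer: -130198720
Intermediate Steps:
z = 15546 (z = -4 + (7183 + 8367) = -4 + 15550 = 15546)
(-41651 + 49683)*(z - 31756) = (-41651 + 49683)*(15546 - 31756) = 8032*(-16210) = -130198720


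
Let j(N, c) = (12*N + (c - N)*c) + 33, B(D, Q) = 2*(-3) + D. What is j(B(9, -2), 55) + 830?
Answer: 3759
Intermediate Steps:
B(D, Q) = -6 + D
j(N, c) = 33 + 12*N + c*(c - N) (j(N, c) = (12*N + c*(c - N)) + 33 = 33 + 12*N + c*(c - N))
j(B(9, -2), 55) + 830 = (33 + 55² + 12*(-6 + 9) - 1*(-6 + 9)*55) + 830 = (33 + 3025 + 12*3 - 1*3*55) + 830 = (33 + 3025 + 36 - 165) + 830 = 2929 + 830 = 3759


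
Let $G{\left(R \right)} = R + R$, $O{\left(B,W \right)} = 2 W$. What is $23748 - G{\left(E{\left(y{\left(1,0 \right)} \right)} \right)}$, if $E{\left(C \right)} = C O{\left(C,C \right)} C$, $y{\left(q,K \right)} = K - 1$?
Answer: $23752$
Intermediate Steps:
$y{\left(q,K \right)} = -1 + K$
$E{\left(C \right)} = 2 C^{3}$ ($E{\left(C \right)} = C 2 C C = 2 C^{2} C = 2 C^{3}$)
$G{\left(R \right)} = 2 R$
$23748 - G{\left(E{\left(y{\left(1,0 \right)} \right)} \right)} = 23748 - 2 \cdot 2 \left(-1 + 0\right)^{3} = 23748 - 2 \cdot 2 \left(-1\right)^{3} = 23748 - 2 \cdot 2 \left(-1\right) = 23748 - 2 \left(-2\right) = 23748 - -4 = 23748 + 4 = 23752$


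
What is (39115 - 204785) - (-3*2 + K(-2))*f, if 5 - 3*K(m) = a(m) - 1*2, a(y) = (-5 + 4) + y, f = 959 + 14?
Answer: -489226/3 ≈ -1.6308e+5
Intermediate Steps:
f = 973
a(y) = -1 + y
K(m) = 8/3 - m/3 (K(m) = 5/3 - ((-1 + m) - 1*2)/3 = 5/3 - ((-1 + m) - 2)/3 = 5/3 - (-3 + m)/3 = 5/3 + (1 - m/3) = 8/3 - m/3)
(39115 - 204785) - (-3*2 + K(-2))*f = (39115 - 204785) - (-3*2 + (8/3 - 1/3*(-2)))*973 = -165670 - (-6 + (8/3 + 2/3))*973 = -165670 - (-6 + 10/3)*973 = -165670 - (-8)*973/3 = -165670 - 1*(-7784/3) = -165670 + 7784/3 = -489226/3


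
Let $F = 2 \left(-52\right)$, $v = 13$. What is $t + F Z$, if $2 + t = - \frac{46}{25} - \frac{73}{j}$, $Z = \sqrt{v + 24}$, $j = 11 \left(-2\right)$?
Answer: $- \frac{287}{550} - 104 \sqrt{37} \approx -633.13$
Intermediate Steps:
$F = -104$
$j = -22$
$Z = \sqrt{37}$ ($Z = \sqrt{13 + 24} = \sqrt{37} \approx 6.0828$)
$t = - \frac{287}{550}$ ($t = -2 - \left(- \frac{73}{22} + \frac{46}{25}\right) = -2 - - \frac{813}{550} = -2 + \left(- \frac{46}{25} + \frac{73}{22}\right) = -2 + \frac{813}{550} = - \frac{287}{550} \approx -0.52182$)
$t + F Z = - \frac{287}{550} - 104 \sqrt{37}$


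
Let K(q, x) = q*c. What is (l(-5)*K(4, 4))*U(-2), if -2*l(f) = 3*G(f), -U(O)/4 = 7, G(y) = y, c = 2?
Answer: -1680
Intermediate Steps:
U(O) = -28 (U(O) = -4*7 = -28)
K(q, x) = 2*q (K(q, x) = q*2 = 2*q)
l(f) = -3*f/2
(l(-5)*K(4, 4))*U(-2) = ((-3/2*(-5))*(2*4))*(-28) = ((15/2)*8)*(-28) = 60*(-28) = -1680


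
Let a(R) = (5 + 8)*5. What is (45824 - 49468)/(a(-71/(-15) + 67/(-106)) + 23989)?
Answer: -1822/12027 ≈ -0.15149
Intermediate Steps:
a(R) = 65 (a(R) = 13*5 = 65)
(45824 - 49468)/(a(-71/(-15) + 67/(-106)) + 23989) = (45824 - 49468)/(65 + 23989) = -3644/24054 = -3644*1/24054 = -1822/12027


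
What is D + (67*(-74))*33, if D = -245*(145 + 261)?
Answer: -263084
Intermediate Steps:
D = -99470 (D = -245*406 = -99470)
D + (67*(-74))*33 = -99470 + (67*(-74))*33 = -99470 - 4958*33 = -99470 - 163614 = -263084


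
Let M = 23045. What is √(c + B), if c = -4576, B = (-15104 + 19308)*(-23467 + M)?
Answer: 2*I*√444666 ≈ 1333.7*I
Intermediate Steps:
B = -1774088 (B = (-15104 + 19308)*(-23467 + 23045) = 4204*(-422) = -1774088)
√(c + B) = √(-4576 - 1774088) = √(-1778664) = 2*I*√444666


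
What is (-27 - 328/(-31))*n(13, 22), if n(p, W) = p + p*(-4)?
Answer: 19851/31 ≈ 640.35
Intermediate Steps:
n(p, W) = -3*p (n(p, W) = p - 4*p = -3*p)
(-27 - 328/(-31))*n(13, 22) = (-27 - 328/(-31))*(-3*13) = (-27 - 328*(-1/31))*(-39) = (-27 + 328/31)*(-39) = -509/31*(-39) = 19851/31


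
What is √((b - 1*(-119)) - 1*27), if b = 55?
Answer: 7*√3 ≈ 12.124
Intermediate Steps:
√((b - 1*(-119)) - 1*27) = √((55 - 1*(-119)) - 1*27) = √((55 + 119) - 27) = √(174 - 27) = √147 = 7*√3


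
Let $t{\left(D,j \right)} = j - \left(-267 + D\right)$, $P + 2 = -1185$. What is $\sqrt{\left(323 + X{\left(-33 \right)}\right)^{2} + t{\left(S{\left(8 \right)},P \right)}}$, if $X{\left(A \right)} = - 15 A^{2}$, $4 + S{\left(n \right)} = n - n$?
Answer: $2 \sqrt{64095807} \approx 16012.0$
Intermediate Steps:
$P = -1187$ ($P = -2 - 1185 = -1187$)
$S{\left(n \right)} = -4$ ($S{\left(n \right)} = -4 + \left(n - n\right) = -4 + 0 = -4$)
$t{\left(D,j \right)} = 267 + j - D$ ($t{\left(D,j \right)} = j - \left(-267 + D\right) = 267 + j - D$)
$\sqrt{\left(323 + X{\left(-33 \right)}\right)^{2} + t{\left(S{\left(8 \right)},P \right)}} = \sqrt{\left(323 - 15 \left(-33\right)^{2}\right)^{2} - 916} = \sqrt{\left(323 - 16335\right)^{2} + \left(267 - 1187 + 4\right)} = \sqrt{\left(323 - 16335\right)^{2} - 916} = \sqrt{\left(-16012\right)^{2} - 916} = \sqrt{256384144 - 916} = \sqrt{256383228} = 2 \sqrt{64095807}$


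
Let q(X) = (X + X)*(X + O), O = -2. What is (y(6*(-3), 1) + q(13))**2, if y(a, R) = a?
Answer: 71824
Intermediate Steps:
q(X) = 2*X*(-2 + X) (q(X) = (X + X)*(X - 2) = (2*X)*(-2 + X) = 2*X*(-2 + X))
(y(6*(-3), 1) + q(13))**2 = (6*(-3) + 2*13*(-2 + 13))**2 = (-18 + 2*13*11)**2 = (-18 + 286)**2 = 268**2 = 71824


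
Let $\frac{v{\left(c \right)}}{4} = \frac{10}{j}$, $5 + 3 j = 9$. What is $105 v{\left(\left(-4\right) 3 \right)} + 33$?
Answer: $3183$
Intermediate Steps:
$j = \frac{4}{3}$ ($j = - \frac{5}{3} + \frac{1}{3} \cdot 9 = - \frac{5}{3} + 3 = \frac{4}{3} \approx 1.3333$)
$v{\left(c \right)} = 30$ ($v{\left(c \right)} = 4 \frac{10}{\frac{4}{3}} = 4 \cdot 10 \cdot \frac{3}{4} = 4 \cdot \frac{15}{2} = 30$)
$105 v{\left(\left(-4\right) 3 \right)} + 33 = 105 \cdot 30 + 33 = 3150 + 33 = 3183$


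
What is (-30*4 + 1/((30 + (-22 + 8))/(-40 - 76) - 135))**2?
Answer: 221190555481/15358561 ≈ 14402.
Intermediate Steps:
(-30*4 + 1/((30 + (-22 + 8))/(-40 - 76) - 135))**2 = (-120 + 1/((30 - 14)/(-116) - 135))**2 = (-120 + 1/(16*(-1/116) - 135))**2 = (-120 + 1/(-4/29 - 135))**2 = (-120 + 1/(-3919/29))**2 = (-120 - 29/3919)**2 = (-470309/3919)**2 = 221190555481/15358561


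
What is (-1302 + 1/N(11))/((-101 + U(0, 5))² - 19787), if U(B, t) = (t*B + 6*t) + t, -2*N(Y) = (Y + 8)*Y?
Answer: 272120/3225079 ≈ 0.084376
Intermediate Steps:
N(Y) = -Y*(8 + Y)/2 (N(Y) = -(Y + 8)*Y/2 = -(8 + Y)*Y/2 = -Y*(8 + Y)/2)
U(B, t) = 7*t + B*t (U(B, t) = (B*t + 6*t) + t = (6*t + B*t) + t = 7*t + B*t)
(-1302 + 1/N(11))/((-101 + U(0, 5))² - 19787) = (-1302 + 1/(-½*11*(8 + 11)))/((-101 + 5*(7 + 0))² - 19787) = (-1302 + 1/(-½*11*19))/((-101 + 5*7)² - 19787) = (-1302 + 1/(-209/2))/((-101 + 35)² - 19787) = (-1302 - 2/209)/((-66)² - 19787) = -272120/(209*(4356 - 19787)) = -272120/209/(-15431) = -272120/209*(-1/15431) = 272120/3225079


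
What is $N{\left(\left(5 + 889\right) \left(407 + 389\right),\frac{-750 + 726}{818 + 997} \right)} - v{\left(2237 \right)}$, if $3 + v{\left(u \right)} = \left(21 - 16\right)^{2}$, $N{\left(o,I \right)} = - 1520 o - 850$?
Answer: $-1081669352$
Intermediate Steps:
$N{\left(o,I \right)} = -850 - 1520 o$
$v{\left(u \right)} = 22$ ($v{\left(u \right)} = -3 + \left(21 - 16\right)^{2} = -3 + 5^{2} = -3 + 25 = 22$)
$N{\left(\left(5 + 889\right) \left(407 + 389\right),\frac{-750 + 726}{818 + 997} \right)} - v{\left(2237 \right)} = \left(-850 - 1520 \left(5 + 889\right) \left(407 + 389\right)\right) - 22 = \left(-850 - 1520 \cdot 894 \cdot 796\right) - 22 = \left(-850 - 1081668480\right) - 22 = -1081669330 - 22 = -1081669352$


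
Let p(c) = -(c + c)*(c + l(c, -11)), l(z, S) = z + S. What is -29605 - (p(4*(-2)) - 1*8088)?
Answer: -21085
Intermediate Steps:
l(z, S) = S + z
p(c) = -2*c*(-11 + 2*c) (p(c) = -(c + c)*(c + (-11 + c)) = -2*c*(-11 + 2*c))
-29605 - (p(4*(-2)) - 1*8088) = -29605 - (2*(4*(-2))*(11 - 8*(-2)) - 1*8088) = -29605 - (2*(-8)*(11 - 2*(-8)) - 8088) = -29605 - (2*(-8)*(11 + 16) - 8088) = -29605 - (2*(-8)*27 - 8088) = -29605 - (-432 - 8088) = -29605 - 1*(-8520) = -29605 + 8520 = -21085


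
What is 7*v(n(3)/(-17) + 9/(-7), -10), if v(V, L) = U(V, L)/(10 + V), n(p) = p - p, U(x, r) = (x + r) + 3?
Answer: -406/61 ≈ -6.6557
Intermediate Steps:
U(x, r) = 3 + r + x (U(x, r) = (r + x) + 3 = 3 + r + x)
n(p) = 0
v(V, L) = (3 + L + V)/(10 + V)
7*v(n(3)/(-17) + 9/(-7), -10) = 7*((3 - 10 + (0/(-17) + 9/(-7)))/(10 + (0/(-17) + 9/(-7)))) = 7*((3 - 10 + (0*(-1/17) + 9*(-⅐)))/(10 + (0*(-1/17) + 9*(-⅐)))) = 7*((3 - 10 + (0 - 9/7))/(10 + (0 - 9/7))) = 7*((3 - 10 - 9/7)/(10 - 9/7)) = 7*(-58/7/(61/7)) = 7*((7/61)*(-58/7)) = 7*(-58/61) = -406/61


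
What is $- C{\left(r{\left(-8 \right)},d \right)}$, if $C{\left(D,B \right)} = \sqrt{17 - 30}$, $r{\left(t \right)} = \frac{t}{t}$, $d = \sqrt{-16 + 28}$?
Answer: $- i \sqrt{13} \approx - 3.6056 i$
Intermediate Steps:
$d = 2 \sqrt{3}$ ($d = \sqrt{12} = 2 \sqrt{3} \approx 3.4641$)
$r{\left(t \right)} = 1$
$C{\left(D,B \right)} = i \sqrt{13}$ ($C{\left(D,B \right)} = \sqrt{-13} = i \sqrt{13}$)
$- C{\left(r{\left(-8 \right)},d \right)} = - i \sqrt{13}$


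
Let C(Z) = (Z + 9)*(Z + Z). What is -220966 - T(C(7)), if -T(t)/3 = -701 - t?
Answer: -223741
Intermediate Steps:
C(Z) = 2*Z*(9 + Z) (C(Z) = (9 + Z)*(2*Z) = 2*Z*(9 + Z))
T(t) = 2103 + 3*t (T(t) = -3*(-701 - t) = 2103 + 3*t)
-220966 - T(C(7)) = -220966 - (2103 + 3*(2*7*(9 + 7))) = -220966 - (2103 + 3*(2*7*16)) = -220966 - (2103 + 3*224) = -220966 - (2103 + 672) = -220966 - 1*2775 = -220966 - 2775 = -223741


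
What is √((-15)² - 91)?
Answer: √134 ≈ 11.576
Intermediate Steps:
√((-15)² - 91) = √(225 - 91) = √134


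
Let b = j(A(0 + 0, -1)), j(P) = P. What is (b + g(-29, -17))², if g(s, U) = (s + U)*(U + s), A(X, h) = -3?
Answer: 4464769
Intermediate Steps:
g(s, U) = (U + s)² (g(s, U) = (U + s)*(U + s) = (U + s)²)
b = -3
(b + g(-29, -17))² = (-3 + (-17 - 29)²)² = (-3 + (-46)²)² = (-3 + 2116)² = 2113² = 4464769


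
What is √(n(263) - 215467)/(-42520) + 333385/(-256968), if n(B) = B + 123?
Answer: -333385/256968 - I*√215081/42520 ≈ -1.2974 - 0.010907*I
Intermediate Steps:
n(B) = 123 + B
√(n(263) - 215467)/(-42520) + 333385/(-256968) = √((123 + 263) - 215467)/(-42520) + 333385/(-256968) = √(386 - 215467)*(-1/42520) + 333385*(-1/256968) = √(-215081)*(-1/42520) - 333385/256968 = (I*√215081)*(-1/42520) - 333385/256968 = -I*√215081/42520 - 333385/256968 = -333385/256968 - I*√215081/42520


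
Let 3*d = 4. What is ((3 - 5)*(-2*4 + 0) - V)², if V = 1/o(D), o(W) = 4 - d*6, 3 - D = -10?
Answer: 4225/16 ≈ 264.06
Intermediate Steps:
D = 13 (D = 3 - 1*(-10) = 3 + 10 = 13)
d = 4/3 (d = (⅓)*4 = 4/3 ≈ 1.3333)
o(W) = -4 (o(W) = 4 - 4*6/3 = 4 - 1*8 = 4 - 8 = -4)
V = -¼ (V = 1/(-4) = -¼ ≈ -0.25000)
((3 - 5)*(-2*4 + 0) - V)² = ((3 - 5)*(-2*4 + 0) - 1*(-¼))² = (-2*(-8 + 0) + ¼)² = (-2*(-8) + ¼)² = (16 + ¼)² = (65/4)² = 4225/16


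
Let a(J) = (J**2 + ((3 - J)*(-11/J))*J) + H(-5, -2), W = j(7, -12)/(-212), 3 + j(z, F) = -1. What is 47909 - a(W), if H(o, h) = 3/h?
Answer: 269345415/5618 ≈ 47943.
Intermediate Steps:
j(z, F) = -4 (j(z, F) = -3 - 1 = -4)
W = 1/53 (W = -4/(-212) = -4*(-1/212) = 1/53 ≈ 0.018868)
a(J) = -69/2 + J**2 + 11*J (a(J) = (J**2 + ((3 - J)*(-11/J))*J) + 3/(-2) = (J**2 + (-11*(3 - J)/J)*J) + 3*(-1/2) = (J**2 + (-33 + 11*J)) - 3/2 = (-33 + J**2 + 11*J) - 3/2 = -69/2 + J**2 + 11*J)
47909 - a(W) = 47909 - (-69/2 + (1/53)**2 + 11*(1/53)) = 47909 - (-69/2 + 1/2809 + 11/53) = 47909 - 1*(-192653/5618) = 47909 + 192653/5618 = 269345415/5618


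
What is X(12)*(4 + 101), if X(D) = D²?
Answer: 15120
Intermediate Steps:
X(12)*(4 + 101) = 12²*(4 + 101) = 144*105 = 15120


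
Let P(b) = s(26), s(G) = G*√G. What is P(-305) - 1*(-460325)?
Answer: 460325 + 26*√26 ≈ 4.6046e+5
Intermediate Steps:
s(G) = G^(3/2)
P(b) = 26*√26 (P(b) = 26^(3/2) = 26*√26)
P(-305) - 1*(-460325) = 26*√26 - 1*(-460325) = 26*√26 + 460325 = 460325 + 26*√26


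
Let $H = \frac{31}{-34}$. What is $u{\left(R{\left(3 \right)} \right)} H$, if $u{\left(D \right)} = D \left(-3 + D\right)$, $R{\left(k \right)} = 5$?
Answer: $- \frac{155}{17} \approx -9.1176$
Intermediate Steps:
$H = - \frac{31}{34}$ ($H = 31 \left(- \frac{1}{34}\right) = - \frac{31}{34} \approx -0.91177$)
$u{\left(R{\left(3 \right)} \right)} H = 5 \left(-3 + 5\right) \left(- \frac{31}{34}\right) = 5 \cdot 2 \left(- \frac{31}{34}\right) = 10 \left(- \frac{31}{34}\right) = - \frac{155}{17}$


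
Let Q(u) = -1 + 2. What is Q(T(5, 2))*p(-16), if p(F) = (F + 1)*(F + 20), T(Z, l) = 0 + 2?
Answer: -60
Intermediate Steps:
T(Z, l) = 2
p(F) = (1 + F)*(20 + F)
Q(u) = 1
Q(T(5, 2))*p(-16) = 1*(20 + (-16)**2 + 21*(-16)) = 1*(20 + 256 - 336) = 1*(-60) = -60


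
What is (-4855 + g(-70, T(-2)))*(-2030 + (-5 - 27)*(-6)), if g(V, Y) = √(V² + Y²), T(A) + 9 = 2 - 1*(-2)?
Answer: 8923490 - 9190*√197 ≈ 8.7945e+6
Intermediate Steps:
T(A) = -5 (T(A) = -9 + (2 - 1*(-2)) = -9 + (2 + 2) = -9 + 4 = -5)
(-4855 + g(-70, T(-2)))*(-2030 + (-5 - 27)*(-6)) = (-4855 + √((-70)² + (-5)²))*(-2030 + (-5 - 27)*(-6)) = (-4855 + √(4900 + 25))*(-2030 - 32*(-6)) = (-4855 + √4925)*(-2030 + 192) = (-4855 + 5*√197)*(-1838) = 8923490 - 9190*√197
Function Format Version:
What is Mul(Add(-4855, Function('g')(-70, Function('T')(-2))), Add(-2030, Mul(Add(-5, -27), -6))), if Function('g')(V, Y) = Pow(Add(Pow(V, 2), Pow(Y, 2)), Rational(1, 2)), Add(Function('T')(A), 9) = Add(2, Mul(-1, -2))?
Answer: Add(8923490, Mul(-9190, Pow(197, Rational(1, 2)))) ≈ 8.7945e+6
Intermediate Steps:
Function('T')(A) = -5 (Function('T')(A) = Add(-9, Add(2, Mul(-1, -2))) = Add(-9, Add(2, 2)) = Add(-9, 4) = -5)
Mul(Add(-4855, Function('g')(-70, Function('T')(-2))), Add(-2030, Mul(Add(-5, -27), -6))) = Mul(Add(-4855, Pow(Add(Pow(-70, 2), Pow(-5, 2)), Rational(1, 2))), Add(-2030, Mul(Add(-5, -27), -6))) = Mul(Add(-4855, Pow(Add(4900, 25), Rational(1, 2))), Add(-2030, Mul(-32, -6))) = Mul(Add(-4855, Pow(4925, Rational(1, 2))), Add(-2030, 192)) = Mul(Add(-4855, Mul(5, Pow(197, Rational(1, 2)))), -1838) = Add(8923490, Mul(-9190, Pow(197, Rational(1, 2))))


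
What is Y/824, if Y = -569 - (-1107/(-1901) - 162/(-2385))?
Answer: -143484929/207551180 ≈ -0.69132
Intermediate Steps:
Y = -286969858/503765 (Y = -569 - (-1107*(-1/1901) - 162*(-1/2385)) = -569 - (1107/1901 + 18/265) = -569 - 1*327573/503765 = -569 - 327573/503765 = -286969858/503765 ≈ -569.65)
Y/824 = -286969858/503765/824 = -286969858/503765*1/824 = -143484929/207551180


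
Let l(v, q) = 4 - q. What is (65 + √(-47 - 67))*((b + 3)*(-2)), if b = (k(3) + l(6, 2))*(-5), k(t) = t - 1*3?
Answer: 910 + 14*I*√114 ≈ 910.0 + 149.48*I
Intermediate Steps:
k(t) = -3 + t (k(t) = t - 3 = -3 + t)
b = -10 (b = ((-3 + 3) + (4 - 1*2))*(-5) = (0 + (4 - 2))*(-5) = (0 + 2)*(-5) = 2*(-5) = -10)
(65 + √(-47 - 67))*((b + 3)*(-2)) = (65 + √(-47 - 67))*((-10 + 3)*(-2)) = (65 + √(-114))*(-7*(-2)) = (65 + I*√114)*14 = 910 + 14*I*√114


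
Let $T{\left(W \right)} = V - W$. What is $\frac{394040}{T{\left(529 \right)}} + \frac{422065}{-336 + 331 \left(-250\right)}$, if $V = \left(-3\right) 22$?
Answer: $- \frac{6598067223}{9887234} \approx -667.33$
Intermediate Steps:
$V = -66$
$T{\left(W \right)} = -66 - W$
$\frac{394040}{T{\left(529 \right)}} + \frac{422065}{-336 + 331 \left(-250\right)} = \frac{394040}{-66 - 529} + \frac{422065}{-336 + 331 \left(-250\right)} = \frac{394040}{-66 - 529} + \frac{422065}{-336 - 82750} = \frac{394040}{-595} + \frac{422065}{-83086} = 394040 \left(- \frac{1}{595}\right) + 422065 \left(- \frac{1}{83086}\right) = - \frac{78808}{119} - \frac{422065}{83086} = - \frac{6598067223}{9887234}$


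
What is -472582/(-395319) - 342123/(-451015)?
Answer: 348389292967/178294798785 ≈ 1.9540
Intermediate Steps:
-472582/(-395319) - 342123/(-451015) = -472582*(-1/395319) - 342123*(-1/451015) = 472582/395319 + 342123/451015 = 348389292967/178294798785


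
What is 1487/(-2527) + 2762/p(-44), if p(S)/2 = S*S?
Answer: 610955/4892272 ≈ 0.12488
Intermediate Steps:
p(S) = 2*S**2 (p(S) = 2*(S*S) = 2*S**2)
1487/(-2527) + 2762/p(-44) = 1487/(-2527) + 2762/((2*(-44)**2)) = 1487*(-1/2527) + 2762/((2*1936)) = -1487/2527 + 2762/3872 = -1487/2527 + 2762*(1/3872) = -1487/2527 + 1381/1936 = 610955/4892272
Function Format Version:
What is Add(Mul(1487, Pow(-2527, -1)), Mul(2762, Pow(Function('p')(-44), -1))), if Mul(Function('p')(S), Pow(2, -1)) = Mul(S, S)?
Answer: Rational(610955, 4892272) ≈ 0.12488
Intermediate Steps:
Function('p')(S) = Mul(2, Pow(S, 2)) (Function('p')(S) = Mul(2, Mul(S, S)) = Mul(2, Pow(S, 2)))
Add(Mul(1487, Pow(-2527, -1)), Mul(2762, Pow(Function('p')(-44), -1))) = Add(Mul(1487, Pow(-2527, -1)), Mul(2762, Pow(Mul(2, Pow(-44, 2)), -1))) = Add(Mul(1487, Rational(-1, 2527)), Mul(2762, Pow(Mul(2, 1936), -1))) = Add(Rational(-1487, 2527), Mul(2762, Pow(3872, -1))) = Add(Rational(-1487, 2527), Mul(2762, Rational(1, 3872))) = Add(Rational(-1487, 2527), Rational(1381, 1936)) = Rational(610955, 4892272)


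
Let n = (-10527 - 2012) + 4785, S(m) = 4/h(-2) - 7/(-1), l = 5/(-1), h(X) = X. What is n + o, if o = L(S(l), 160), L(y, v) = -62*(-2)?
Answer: -7630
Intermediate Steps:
l = -5 (l = 5*(-1) = -5)
S(m) = 5 (S(m) = 4/(-2) - 7/(-1) = 4*(-1/2) - 7*(-1) = -2 + 7 = 5)
L(y, v) = 124
n = -7754 (n = -12539 + 4785 = -7754)
o = 124
n + o = -7754 + 124 = -7630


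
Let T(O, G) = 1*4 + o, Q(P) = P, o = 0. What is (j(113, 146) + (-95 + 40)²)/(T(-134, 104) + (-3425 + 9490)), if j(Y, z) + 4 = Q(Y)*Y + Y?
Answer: 5301/2023 ≈ 2.6204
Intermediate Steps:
j(Y, z) = -4 + Y + Y² (j(Y, z) = -4 + (Y*Y + Y) = -4 + (Y² + Y) = -4 + (Y + Y²) = -4 + Y + Y²)
T(O, G) = 4 (T(O, G) = 1*4 + 0 = 4 + 0 = 4)
(j(113, 146) + (-95 + 40)²)/(T(-134, 104) + (-3425 + 9490)) = ((-4 + 113 + 113²) + (-95 + 40)²)/(4 + (-3425 + 9490)) = ((-4 + 113 + 12769) + (-55)²)/(4 + 6065) = (12878 + 3025)/6069 = 15903*(1/6069) = 5301/2023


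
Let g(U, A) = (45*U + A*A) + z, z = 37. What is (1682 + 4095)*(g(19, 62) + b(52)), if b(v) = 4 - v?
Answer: 27082576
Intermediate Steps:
g(U, A) = 37 + A² + 45*U (g(U, A) = (45*U + A*A) + 37 = (45*U + A²) + 37 = (A² + 45*U) + 37 = 37 + A² + 45*U)
(1682 + 4095)*(g(19, 62) + b(52)) = (1682 + 4095)*((37 + 62² + 45*19) + (4 - 1*52)) = 5777*((37 + 3844 + 855) + (4 - 52)) = 5777*(4736 - 48) = 5777*4688 = 27082576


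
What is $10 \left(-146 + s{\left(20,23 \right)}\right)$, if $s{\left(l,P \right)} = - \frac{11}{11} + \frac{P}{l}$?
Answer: $- \frac{2917}{2} \approx -1458.5$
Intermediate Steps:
$s{\left(l,P \right)} = -1 + \frac{P}{l}$ ($s{\left(l,P \right)} = \left(-11\right) \frac{1}{11} + \frac{P}{l} = -1 + \frac{P}{l}$)
$10 \left(-146 + s{\left(20,23 \right)}\right) = 10 \left(-146 + \frac{23 - 20}{20}\right) = 10 \left(-146 + \frac{1}{20} \cdot 3\right) = 10 \left(-146 + \frac{3}{20}\right) = 10 \left(- \frac{2917}{20}\right) = - \frac{2917}{2}$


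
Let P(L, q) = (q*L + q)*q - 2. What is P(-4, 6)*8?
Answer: -880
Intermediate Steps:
P(L, q) = -2 + q*(q + L*q) (P(L, q) = (L*q + q)*q - 2 = (q + L*q)*q - 2 = q*(q + L*q) - 2 = -2 + q*(q + L*q))
P(-4, 6)*8 = (-2 + 6² - 4*6²)*8 = (-2 + 36 - 4*36)*8 = (-2 + 36 - 144)*8 = -110*8 = -880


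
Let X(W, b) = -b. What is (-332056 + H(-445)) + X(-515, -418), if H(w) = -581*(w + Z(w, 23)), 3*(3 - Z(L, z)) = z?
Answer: -211145/3 ≈ -70382.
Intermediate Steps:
Z(L, z) = 3 - z/3
H(w) = 8134/3 - 581*w (H(w) = -581*(w + (3 - ⅓*23)) = -581*(w + (3 - 23/3)) = -581*(w - 14/3) = -581*(-14/3 + w) = 8134/3 - 581*w)
(-332056 + H(-445)) + X(-515, -418) = (-332056 + (8134/3 - 581*(-445))) - 1*(-418) = (-332056 + (8134/3 + 258545)) + 418 = (-332056 + 783769/3) + 418 = -212399/3 + 418 = -211145/3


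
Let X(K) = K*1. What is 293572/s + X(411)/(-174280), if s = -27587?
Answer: -51175066417/4807862360 ≈ -10.644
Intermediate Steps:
X(K) = K
293572/s + X(411)/(-174280) = 293572/(-27587) + 411/(-174280) = 293572*(-1/27587) + 411*(-1/174280) = -293572/27587 - 411/174280 = -51175066417/4807862360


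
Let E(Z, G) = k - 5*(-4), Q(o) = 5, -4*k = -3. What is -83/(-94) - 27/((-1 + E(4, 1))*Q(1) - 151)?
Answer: 27499/19646 ≈ 1.3997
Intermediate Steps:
k = ¾ (k = -¼*(-3) = ¾ ≈ 0.75000)
E(Z, G) = 83/4 (E(Z, G) = ¾ - 5*(-4) = ¾ + 20 = 83/4)
-83/(-94) - 27/((-1 + E(4, 1))*Q(1) - 151) = -83/(-94) - 27/((-1 + 83/4)*5 - 151) = -83*(-1/94) - 27/((79/4)*5 - 151) = 83/94 - 27/(395/4 - 151) = 83/94 - 27/(-209/4) = 83/94 - 4/209*(-27) = 83/94 + 108/209 = 27499/19646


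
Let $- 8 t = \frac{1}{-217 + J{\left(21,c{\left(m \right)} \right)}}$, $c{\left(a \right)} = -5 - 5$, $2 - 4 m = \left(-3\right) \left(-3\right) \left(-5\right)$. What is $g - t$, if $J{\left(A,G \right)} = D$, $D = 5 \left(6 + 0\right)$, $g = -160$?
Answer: $- \frac{239361}{1496} \approx -160.0$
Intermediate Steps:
$m = \frac{47}{4}$ ($m = \frac{1}{2} - \frac{\left(-3\right) \left(-3\right) \left(-5\right)}{4} = \frac{1}{2} - \frac{9 \left(-5\right)}{4} = \frac{1}{2} - - \frac{45}{4} = \frac{1}{2} + \frac{45}{4} = \frac{47}{4} \approx 11.75$)
$c{\left(a \right)} = -10$
$D = 30$ ($D = 5 \cdot 6 = 30$)
$J{\left(A,G \right)} = 30$
$t = \frac{1}{1496}$ ($t = - \frac{1}{8 \left(-217 + 30\right)} = - \frac{1}{8 \left(-187\right)} = \left(- \frac{1}{8}\right) \left(- \frac{1}{187}\right) = \frac{1}{1496} \approx 0.00066845$)
$g - t = -160 - \frac{1}{1496} = - \frac{239361}{1496}$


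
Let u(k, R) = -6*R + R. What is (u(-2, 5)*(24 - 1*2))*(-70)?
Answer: 38500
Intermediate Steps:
u(k, R) = -5*R
(u(-2, 5)*(24 - 1*2))*(-70) = ((-5*5)*(24 - 1*2))*(-70) = -25*(24 - 2)*(-70) = -25*22*(-70) = -550*(-70) = 38500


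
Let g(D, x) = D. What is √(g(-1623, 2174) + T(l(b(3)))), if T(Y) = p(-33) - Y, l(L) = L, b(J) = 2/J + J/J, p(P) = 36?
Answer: I*√14298/3 ≈ 39.858*I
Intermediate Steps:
b(J) = 1 + 2/J (b(J) = 2/J + 1 = 1 + 2/J)
T(Y) = 36 - Y
√(g(-1623, 2174) + T(l(b(3)))) = √(-1623 + (36 - (2 + 3)/3)) = √(-1623 + (36 - 5/3)) = √(-1623 + 103/3) = √(-4766/3) = I*√14298/3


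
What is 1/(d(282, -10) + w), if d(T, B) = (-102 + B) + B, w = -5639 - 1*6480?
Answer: -1/12241 ≈ -8.1693e-5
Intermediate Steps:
w = -12119 (w = -5639 - 6480 = -12119)
d(T, B) = -102 + 2*B
1/(d(282, -10) + w) = 1/((-102 + 2*(-10)) - 12119) = 1/((-102 - 20) - 12119) = 1/(-122 - 12119) = 1/(-12241) = -1/12241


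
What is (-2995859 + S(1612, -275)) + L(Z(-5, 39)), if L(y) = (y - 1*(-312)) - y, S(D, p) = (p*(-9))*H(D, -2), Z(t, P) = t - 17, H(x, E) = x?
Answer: 994153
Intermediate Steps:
Z(t, P) = -17 + t
S(D, p) = -9*D*p (S(D, p) = (p*(-9))*D = (-9*p)*D = -9*D*p)
L(y) = 312 (L(y) = (y + 312) - y = (312 + y) - y = 312)
(-2995859 + S(1612, -275)) + L(Z(-5, 39)) = (-2995859 - 9*1612*(-275)) + 312 = (-2995859 + 3989700) + 312 = 993841 + 312 = 994153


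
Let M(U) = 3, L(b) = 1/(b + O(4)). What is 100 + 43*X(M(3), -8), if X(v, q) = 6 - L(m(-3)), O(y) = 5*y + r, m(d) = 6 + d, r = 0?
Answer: 8191/23 ≈ 356.13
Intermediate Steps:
O(y) = 5*y (O(y) = 5*y + 0 = 5*y)
L(b) = 1/(20 + b) (L(b) = 1/(b + 5*4) = 1/(b + 20) = 1/(20 + b))
X(v, q) = 137/23 (X(v, q) = 6 - 1/(20 + (6 - 3)) = 6 - 1/(20 + 3) = 6 - 1/23 = 137/23)
100 + 43*X(M(3), -8) = 100 + 43*(137/23) = 100 + 5891/23 = 8191/23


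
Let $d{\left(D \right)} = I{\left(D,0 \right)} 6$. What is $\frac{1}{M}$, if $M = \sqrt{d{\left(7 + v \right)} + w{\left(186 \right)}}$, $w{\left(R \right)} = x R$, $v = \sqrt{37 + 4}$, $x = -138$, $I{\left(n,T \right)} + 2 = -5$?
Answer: $- \frac{i \sqrt{25710}}{25710} \approx - 0.0062366 i$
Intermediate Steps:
$I{\left(n,T \right)} = -7$ ($I{\left(n,T \right)} = -2 - 5 = -7$)
$v = \sqrt{41} \approx 6.4031$
$d{\left(D \right)} = -42$ ($d{\left(D \right)} = \left(-7\right) 6 = -42$)
$w{\left(R \right)} = - 138 R$
$M = i \sqrt{25710}$ ($M = \sqrt{-42 - 25668} = \sqrt{-25710} = i \sqrt{25710} \approx 160.34 i$)
$\frac{1}{M} = \frac{1}{i \sqrt{25710}} = - \frac{i \sqrt{25710}}{25710}$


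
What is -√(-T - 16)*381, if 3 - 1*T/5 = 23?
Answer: -762*√21 ≈ -3491.9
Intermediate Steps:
T = -100 (T = 15 - 5*23 = 15 - 115 = -100)
-√(-T - 16)*381 = -√(-1*(-100) - 16)*381 = -√(100 - 16)*381 = -√84*381 = -2*√21*381 = -762*√21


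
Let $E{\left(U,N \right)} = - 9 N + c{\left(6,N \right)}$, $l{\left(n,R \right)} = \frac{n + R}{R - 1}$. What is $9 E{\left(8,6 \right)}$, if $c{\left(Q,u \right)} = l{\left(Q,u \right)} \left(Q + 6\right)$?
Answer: $- \frac{1134}{5} \approx -226.8$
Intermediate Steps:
$l{\left(n,R \right)} = \frac{R + n}{-1 + R}$
$c{\left(Q,u \right)} = \frac{\left(6 + Q\right) \left(Q + u\right)}{-1 + u}$ ($c{\left(Q,u \right)} = \frac{u + Q}{-1 + u} \left(Q + 6\right) = \frac{Q + u}{-1 + u} \left(6 + Q\right) = \frac{\left(6 + Q\right) \left(Q + u\right)}{-1 + u}$)
$E{\left(U,N \right)} = - 9 N + \frac{12 \left(6 + N\right)}{-1 + N}$ ($E{\left(U,N \right)} = - 9 N + \frac{\left(6 + 6\right) \left(6 + N\right)}{-1 + N} = - 9 N + \frac{1}{-1 + N} 12 \left(6 + N\right) = - 9 N + \frac{12 \left(6 + N\right)}{-1 + N}$)
$9 E{\left(8,6 \right)} = 9 \frac{3 \left(24 - 3 \cdot 6^{2} + 7 \cdot 6\right)}{-1 + 6} = 9 \frac{3 \left(24 - 108 + 42\right)}{5} = 9 \cdot 3 \cdot \frac{1}{5} \left(24 - 108 + 42\right) = 9 \cdot 3 \cdot \frac{1}{5} \left(-42\right) = 9 \left(- \frac{126}{5}\right) = - \frac{1134}{5}$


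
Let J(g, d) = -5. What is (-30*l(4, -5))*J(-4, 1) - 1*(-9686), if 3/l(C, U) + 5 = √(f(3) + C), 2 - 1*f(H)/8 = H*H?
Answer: 743572/77 - 900*I*√13/77 ≈ 9656.8 - 42.143*I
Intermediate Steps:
f(H) = 16 - 8*H² (f(H) = 16 - 8*H*H = 16 - 8*H²)
l(C, U) = 3/(-5 + √(-56 + C)) (l(C, U) = 3/(-5 + √((16 - 8*3²) + C)) = 3/(-5 + √((16 - 8*9) + C)) = 3/(-5 + √((16 - 72) + C)) = 3/(-5 + √(-56 + C)))
(-30*l(4, -5))*J(-4, 1) - 1*(-9686) = -90/(-5 + √(-56 + 4))*(-5) - 1*(-9686) = -90/(-5 + √(-52))*(-5) + 9686 = -90/(-5 + 2*I*√13)*(-5) + 9686 = 450/(-5 + 2*I*√13) + 9686 = 9686 + 450/(-5 + 2*I*√13)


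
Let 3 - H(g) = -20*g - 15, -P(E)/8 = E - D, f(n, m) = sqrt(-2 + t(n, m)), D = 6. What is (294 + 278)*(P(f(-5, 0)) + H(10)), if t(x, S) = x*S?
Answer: 152152 - 4576*I*sqrt(2) ≈ 1.5215e+5 - 6471.4*I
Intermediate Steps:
t(x, S) = S*x
f(n, m) = sqrt(-2 + m*n)
P(E) = 48 - 8*E (P(E) = -8*(E - 1*6) = -8*(E - 6) = -8*(-6 + E) = 48 - 8*E)
H(g) = 18 + 20*g (H(g) = 3 - (-20*g - 15) = 3 - (-15 - 20*g) = 3 + (15 + 20*g) = 18 + 20*g)
(294 + 278)*(P(f(-5, 0)) + H(10)) = (294 + 278)*((48 - 8*sqrt(-2 + 0*(-5))) + (18 + 20*10)) = 572*((48 - 8*sqrt(-2 + 0)) + (18 + 200)) = 572*((48 - 8*I*sqrt(2)) + 218) = 572*(266 - 8*I*sqrt(2)) = 152152 - 4576*I*sqrt(2)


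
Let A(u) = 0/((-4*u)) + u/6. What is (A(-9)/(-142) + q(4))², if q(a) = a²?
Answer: 20675209/80656 ≈ 256.34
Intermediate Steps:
A(u) = u/6 (A(u) = 0*(-1/(4*u)) + u*(⅙) = 0 + u/6 = u/6)
(A(-9)/(-142) + q(4))² = (((⅙)*(-9))/(-142) + 4²)² = (-3/2*(-1/142) + 16)² = (3/284 + 16)² = (4547/284)² = 20675209/80656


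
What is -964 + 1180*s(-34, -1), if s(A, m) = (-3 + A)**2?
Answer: 1614456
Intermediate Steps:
-964 + 1180*s(-34, -1) = -964 + 1180*(-3 - 34)**2 = -964 + 1180*(-37)**2 = -964 + 1180*1369 = -964 + 1615420 = 1614456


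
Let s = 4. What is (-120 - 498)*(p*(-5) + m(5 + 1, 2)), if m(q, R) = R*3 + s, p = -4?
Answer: -18540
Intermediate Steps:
m(q, R) = 4 + 3*R (m(q, R) = R*3 + 4 = 3*R + 4 = 4 + 3*R)
(-120 - 498)*(p*(-5) + m(5 + 1, 2)) = (-120 - 498)*(-4*(-5) + (4 + 3*2)) = -618*(20 + (4 + 6)) = -618*(20 + 10) = -618*30 = -18540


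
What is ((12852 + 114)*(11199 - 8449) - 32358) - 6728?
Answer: 35617414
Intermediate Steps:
((12852 + 114)*(11199 - 8449) - 32358) - 6728 = (12966*2750 - 32358) - 6728 = (35656500 - 32358) - 6728 = 35624142 - 6728 = 35617414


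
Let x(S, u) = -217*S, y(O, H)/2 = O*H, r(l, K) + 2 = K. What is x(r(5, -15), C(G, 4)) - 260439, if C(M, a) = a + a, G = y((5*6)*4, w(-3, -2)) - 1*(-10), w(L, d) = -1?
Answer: -256750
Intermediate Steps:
r(l, K) = -2 + K
y(O, H) = 2*H*O (y(O, H) = 2*(O*H) = 2*(H*O) = 2*H*O)
G = -230 (G = 2*(-1)*((5*6)*4) - 1*(-10) = 2*(-1)*(30*4) + 10 = 2*(-1)*120 + 10 = -240 + 10 = -230)
C(M, a) = 2*a
x(r(5, -15), C(G, 4)) - 260439 = -217*(-2 - 15) - 260439 = -217*(-17) - 260439 = 3689 - 260439 = -256750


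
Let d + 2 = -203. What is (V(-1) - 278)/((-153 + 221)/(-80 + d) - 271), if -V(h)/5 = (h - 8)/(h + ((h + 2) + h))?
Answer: 92055/77303 ≈ 1.1908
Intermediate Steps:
d = -205 (d = -2 - 203 = -205)
V(h) = -5*(-8 + h)/(2 + 3*h) (V(h) = -5*(h - 8)/(h + ((h + 2) + h)) = -5*(-8 + h)/(h + ((2 + h) + h)) = -5*(-8 + h)/(h + (2 + 2*h)) = -5*(-8 + h)/(2 + 3*h))
(V(-1) - 278)/((-153 + 221)/(-80 + d) - 271) = (5*(8 - 1*(-1))/(2 + 3*(-1)) - 278)/((-153 + 221)/(-80 - 205) - 271) = (5*(8 + 1)/(2 - 3) - 278)/(68/(-285) - 271) = (5*9/(-1) - 278)/(68*(-1/285) - 271) = (5*(-1)*9 - 278)/(-68/285 - 271) = (-45 - 278)/(-77303/285) = -323*(-285/77303) = 92055/77303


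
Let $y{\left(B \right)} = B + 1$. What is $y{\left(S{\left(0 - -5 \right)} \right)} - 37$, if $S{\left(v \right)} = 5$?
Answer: $-31$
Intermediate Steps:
$y{\left(B \right)} = 1 + B$
$y{\left(S{\left(0 - -5 \right)} \right)} - 37 = \left(1 + 5\right) - 37 = 6 - 37 = -31$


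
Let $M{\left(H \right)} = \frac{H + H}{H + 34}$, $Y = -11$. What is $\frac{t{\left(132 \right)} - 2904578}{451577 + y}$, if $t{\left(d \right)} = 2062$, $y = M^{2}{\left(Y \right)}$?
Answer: $- \frac{1535430964}{238884717} \approx -6.4275$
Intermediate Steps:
$M{\left(H \right)} = \frac{2 H}{34 + H}$
$y = \frac{484}{529}$ ($y = \left(2 \left(-11\right) \frac{1}{34 - 11}\right)^{2} = \left(2 \left(-11\right) \frac{1}{23}\right)^{2} = \left(- \frac{22}{23}\right)^{2} = \frac{484}{529} \approx 0.91493$)
$\frac{t{\left(132 \right)} - 2904578}{451577 + y} = \frac{2062 - 2904578}{451577 + \frac{484}{529}} = - \frac{2902516}{\frac{238884717}{529}} = \left(-2902516\right) \frac{529}{238884717} = - \frac{1535430964}{238884717}$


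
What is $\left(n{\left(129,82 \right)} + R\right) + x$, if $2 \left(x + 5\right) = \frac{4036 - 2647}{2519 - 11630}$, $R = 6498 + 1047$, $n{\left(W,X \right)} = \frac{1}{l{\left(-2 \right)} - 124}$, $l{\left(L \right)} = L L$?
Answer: $\frac{2747846783}{364440} \approx 7539.9$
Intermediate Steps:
$l{\left(L \right)} = L^{2}$
$n{\left(W,X \right)} = - \frac{1}{120}$ ($n{\left(W,X \right)} = \frac{1}{\left(-2\right)^{2} - 124} = \frac{1}{4 - 124} = \frac{1}{-120} = - \frac{1}{120}$)
$R = 7545$
$x = - \frac{30833}{6074}$ ($x = -5 + \frac{\left(4036 - 2647\right) \frac{1}{2519 - 11630}}{2} = -5 + \frac{1389 \frac{1}{-9111}}{2} = -5 + \frac{1389 \left(- \frac{1}{9111}\right)}{2} = -5 + \frac{1}{2} \left(- \frac{463}{3037}\right) = -5 - \frac{463}{6074} = - \frac{30833}{6074} \approx -5.0762$)
$\left(n{\left(129,82 \right)} + R\right) + x = \left(- \frac{1}{120} + 7545\right) - \frac{30833}{6074} = \frac{905399}{120} - \frac{30833}{6074} = \frac{2747846783}{364440}$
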